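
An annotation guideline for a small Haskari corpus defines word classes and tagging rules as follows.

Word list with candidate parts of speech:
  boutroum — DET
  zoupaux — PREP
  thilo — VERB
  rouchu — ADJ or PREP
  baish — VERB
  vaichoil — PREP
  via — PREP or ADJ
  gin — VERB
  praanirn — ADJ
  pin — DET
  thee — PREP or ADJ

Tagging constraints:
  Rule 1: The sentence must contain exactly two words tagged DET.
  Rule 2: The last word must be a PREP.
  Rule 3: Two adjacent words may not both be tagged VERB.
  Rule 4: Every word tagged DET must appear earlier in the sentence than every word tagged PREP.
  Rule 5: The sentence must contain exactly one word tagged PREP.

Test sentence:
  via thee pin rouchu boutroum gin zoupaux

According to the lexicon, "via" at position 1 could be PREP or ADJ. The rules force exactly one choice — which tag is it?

ADJ

Candidates per position — 1:via {PREP,ADJ}; 2:thee {PREP,ADJ}; 3:pin {DET}; 4:rouchu {ADJ,PREP}; 5:boutroum {DET}; 6:gin {VERB}; 7:zoupaux {PREP}.
Word 1 cannot be PREP — rule 4 would then fail for every completion. It is ADJ.
Word 2 cannot be PREP — rule 4 would then fail for every completion. It is ADJ.
Word 4 cannot be PREP — rule 4 would then fail for every completion. It is ADJ.
The only consistent sequence is: ADJ ADJ DET ADJ DET VERB PREP.
Check: rule 1 satisfied; rule 2 satisfied; rule 3 satisfied; rule 4 satisfied; rule 5 satisfied.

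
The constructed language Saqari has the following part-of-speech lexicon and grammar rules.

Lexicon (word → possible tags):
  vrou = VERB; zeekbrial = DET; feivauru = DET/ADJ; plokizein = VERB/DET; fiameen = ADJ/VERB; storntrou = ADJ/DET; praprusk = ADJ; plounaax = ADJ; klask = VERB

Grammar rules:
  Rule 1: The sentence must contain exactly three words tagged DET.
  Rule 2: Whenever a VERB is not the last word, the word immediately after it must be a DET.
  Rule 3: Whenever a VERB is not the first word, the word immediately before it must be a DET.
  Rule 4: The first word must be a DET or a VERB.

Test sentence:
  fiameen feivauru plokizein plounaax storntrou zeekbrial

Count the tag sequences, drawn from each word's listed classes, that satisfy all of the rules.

1

Candidates per position — 1:fiameen {ADJ,VERB}; 2:feivauru {DET,ADJ}; 3:plokizein {VERB,DET}; 4:plounaax {ADJ}; 5:storntrou {ADJ,DET}; 6:zeekbrial {DET}.
There are 16 candidate sequences in total.
The sequences that satisfy every rule: VERB DET DET ADJ ADJ DET.
Count = 1.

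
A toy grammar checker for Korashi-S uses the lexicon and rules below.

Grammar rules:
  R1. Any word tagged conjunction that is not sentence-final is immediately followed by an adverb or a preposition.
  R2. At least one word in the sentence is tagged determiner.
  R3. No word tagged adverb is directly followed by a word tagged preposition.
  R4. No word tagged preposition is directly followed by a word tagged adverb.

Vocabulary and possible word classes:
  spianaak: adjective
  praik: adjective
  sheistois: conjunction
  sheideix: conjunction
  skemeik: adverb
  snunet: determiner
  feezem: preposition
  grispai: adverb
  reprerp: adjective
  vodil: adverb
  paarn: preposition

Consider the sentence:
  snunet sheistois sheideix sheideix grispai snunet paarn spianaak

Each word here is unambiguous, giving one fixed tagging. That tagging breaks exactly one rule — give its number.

Fixed tagging: determiner conjunction conjunction conjunction adverb determiner preposition adjective.
Applying the rules: R1 fails, R2 ok, R3 ok, R4 ok.
Only rule 1 fails.

1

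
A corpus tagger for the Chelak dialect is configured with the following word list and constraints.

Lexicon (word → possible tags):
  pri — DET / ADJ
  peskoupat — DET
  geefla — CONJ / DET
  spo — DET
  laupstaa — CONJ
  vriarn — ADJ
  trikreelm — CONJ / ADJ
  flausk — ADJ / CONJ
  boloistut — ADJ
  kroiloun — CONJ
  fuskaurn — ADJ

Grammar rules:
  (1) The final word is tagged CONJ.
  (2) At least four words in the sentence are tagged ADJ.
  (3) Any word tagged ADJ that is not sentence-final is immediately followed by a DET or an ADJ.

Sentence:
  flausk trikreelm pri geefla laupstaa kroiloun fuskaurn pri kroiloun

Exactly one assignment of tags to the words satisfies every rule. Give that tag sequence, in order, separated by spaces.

ADJ ADJ ADJ DET CONJ CONJ ADJ DET CONJ

Candidates per position — 1:flausk {ADJ,CONJ}; 2:trikreelm {CONJ,ADJ}; 3:pri {DET,ADJ}; 4:geefla {CONJ,DET}; 5:laupstaa {CONJ}; 6:kroiloun {CONJ}; 7:fuskaurn {ADJ}; 8:pri {DET,ADJ}; 9:kroiloun {CONJ}.
Position 8: ADJ is ruled out by rule 3; that leaves DET.
Position 1: CONJ is ruled out by rule 2; that leaves ADJ.
Position 2: CONJ is ruled out by rule 2; that leaves ADJ.
Position 3: DET is ruled out by rule 2; that leaves ADJ.
Position 4: CONJ is ruled out by rule 3; that leaves DET.
So the tagging must be: ADJ ADJ ADJ DET CONJ CONJ ADJ DET CONJ.
Rule-by-rule: rule 1 ✓; rule 2 ✓; rule 3 ✓.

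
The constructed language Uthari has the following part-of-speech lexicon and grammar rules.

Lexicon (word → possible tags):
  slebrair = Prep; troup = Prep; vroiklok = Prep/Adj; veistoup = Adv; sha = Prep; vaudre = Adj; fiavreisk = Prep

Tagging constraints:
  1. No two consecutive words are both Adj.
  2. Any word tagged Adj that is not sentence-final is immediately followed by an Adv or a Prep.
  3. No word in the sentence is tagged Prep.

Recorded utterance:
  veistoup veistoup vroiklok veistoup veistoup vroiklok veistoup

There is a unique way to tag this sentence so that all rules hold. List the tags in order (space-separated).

Candidates per position — 1:veistoup {Adv}; 2:veistoup {Adv}; 3:vroiklok {Prep,Adj}; 4:veistoup {Adv}; 5:veistoup {Adv}; 6:vroiklok {Prep,Adj}; 7:veistoup {Adv}.
Position 3: Prep is ruled out by rule 3; that leaves Adj.
Position 6: Prep is ruled out by rule 3; that leaves Adj.
The unique satisfying tagging is: Adv Adv Adj Adv Adv Adj Adv.
Verifying each rule — rule 1 ok; rule 2 ok; rule 3 ok.

Adv Adv Adj Adv Adv Adj Adv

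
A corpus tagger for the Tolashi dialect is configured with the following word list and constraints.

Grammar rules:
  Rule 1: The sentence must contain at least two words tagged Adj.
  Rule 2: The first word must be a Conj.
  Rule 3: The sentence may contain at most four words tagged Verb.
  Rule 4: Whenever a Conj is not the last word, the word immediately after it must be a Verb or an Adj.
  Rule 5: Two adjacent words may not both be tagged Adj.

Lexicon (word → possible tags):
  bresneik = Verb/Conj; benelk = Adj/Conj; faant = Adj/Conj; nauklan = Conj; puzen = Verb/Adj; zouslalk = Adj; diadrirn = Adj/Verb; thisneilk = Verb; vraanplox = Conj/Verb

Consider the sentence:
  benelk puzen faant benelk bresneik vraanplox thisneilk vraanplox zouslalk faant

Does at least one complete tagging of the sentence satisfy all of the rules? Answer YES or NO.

Candidates per position — 1:benelk {Adj,Conj}; 2:puzen {Verb,Adj}; 3:faant {Adj,Conj}; 4:benelk {Adj,Conj}; 5:bresneik {Verb,Conj}; 6:vraanplox {Conj,Verb}; 7:thisneilk {Verb}; 8:vraanplox {Conj,Verb}; 9:zouslalk {Adj}; 10:faant {Adj,Conj}.
One satisfying assignment: Conj Verb Conj Adj Conj Verb Verb Verb Adj Conj.
Rule-by-rule: rule 1 holds; rule 2 holds; rule 3 holds; rule 4 holds; rule 5 holds.

YES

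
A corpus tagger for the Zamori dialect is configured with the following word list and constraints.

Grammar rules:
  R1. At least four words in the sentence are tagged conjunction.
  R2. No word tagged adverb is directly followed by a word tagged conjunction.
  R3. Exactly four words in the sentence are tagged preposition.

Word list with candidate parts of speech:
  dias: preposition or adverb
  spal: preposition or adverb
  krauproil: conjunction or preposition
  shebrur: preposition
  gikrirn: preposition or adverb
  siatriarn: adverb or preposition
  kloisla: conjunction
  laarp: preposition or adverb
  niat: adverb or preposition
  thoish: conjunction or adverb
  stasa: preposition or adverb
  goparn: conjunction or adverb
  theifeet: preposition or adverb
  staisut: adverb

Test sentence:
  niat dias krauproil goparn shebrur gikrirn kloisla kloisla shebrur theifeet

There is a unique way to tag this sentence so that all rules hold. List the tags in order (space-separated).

Candidates per position — 1:niat {adverb,preposition}; 2:dias {preposition,adverb}; 3:krauproil {conjunction,preposition}; 4:goparn {conjunction,adverb}; 5:shebrur {preposition}; 6:gikrirn {preposition,adverb}; 7:kloisla {conjunction}; 8:kloisla {conjunction}; 9:shebrur {preposition}; 10:theifeet {preposition,adverb}.
If word 3 were preposition, no tagging could satisfy rule 1; so word 3 is conjunction.
If word 4 were adverb, no tagging could satisfy rule 1; so word 4 is conjunction.
If word 6 were adverb, no tagging could satisfy rule 2; so word 6 is preposition.
If word 2 were adverb, no tagging could satisfy rule 2; so word 2 is preposition.
If word 10 were preposition, no tagging could satisfy rule 3; so word 10 is adverb.
If word 1 were preposition, no tagging could satisfy rule 3; so word 1 is adverb.
So the tagging must be: adverb preposition conjunction conjunction preposition preposition conjunction conjunction preposition adverb.
Verifying each rule — rule 1 ok; rule 2 ok; rule 3 ok.

adverb preposition conjunction conjunction preposition preposition conjunction conjunction preposition adverb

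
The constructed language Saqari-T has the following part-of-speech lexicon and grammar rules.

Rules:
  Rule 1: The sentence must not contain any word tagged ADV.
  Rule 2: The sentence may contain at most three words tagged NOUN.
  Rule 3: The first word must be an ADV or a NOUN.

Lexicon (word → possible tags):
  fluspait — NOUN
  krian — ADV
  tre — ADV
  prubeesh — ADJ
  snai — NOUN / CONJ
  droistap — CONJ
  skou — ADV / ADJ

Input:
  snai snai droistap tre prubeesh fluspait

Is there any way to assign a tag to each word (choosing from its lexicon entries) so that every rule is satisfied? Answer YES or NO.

NO

Candidates per position — 1:snai {NOUN,CONJ}; 2:snai {NOUN,CONJ}; 3:droistap {CONJ}; 4:tre {ADV}; 5:prubeesh {ADJ}; 6:fluspait {NOUN}.
Rule 1 cannot be satisfied by any choice of tags from the lexicon.
So there is no consistent tagging.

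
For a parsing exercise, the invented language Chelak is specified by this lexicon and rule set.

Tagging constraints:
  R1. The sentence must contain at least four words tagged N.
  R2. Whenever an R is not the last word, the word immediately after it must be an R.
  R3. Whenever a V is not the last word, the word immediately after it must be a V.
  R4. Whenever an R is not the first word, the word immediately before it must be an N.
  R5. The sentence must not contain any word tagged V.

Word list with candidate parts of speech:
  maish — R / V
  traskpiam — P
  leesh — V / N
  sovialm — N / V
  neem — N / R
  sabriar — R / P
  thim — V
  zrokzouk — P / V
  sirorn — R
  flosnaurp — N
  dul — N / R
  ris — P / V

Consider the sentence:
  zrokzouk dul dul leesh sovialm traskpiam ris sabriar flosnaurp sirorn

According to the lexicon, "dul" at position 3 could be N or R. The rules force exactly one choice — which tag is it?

N

Candidates per position — 1:zrokzouk {P,V}; 2:dul {N,R}; 3:dul {N,R}; 4:leesh {V,N}; 5:sovialm {N,V}; 6:traskpiam {P}; 7:ris {P,V}; 8:sabriar {R,P}; 9:flosnaurp {N}; 10:sirorn {R}.
Position 1: V is ruled out by rule 3; that leaves P.
Position 2: R is ruled out by rule 2; that leaves N.
Position 3: R is ruled out by rule 2; that leaves N.
Position 4: V is ruled out by rule 3; that leaves N.
Position 5: V is ruled out by rule 3; that leaves N.
Position 7: V is ruled out by rule 3; that leaves P.
Position 8: R is ruled out by rule 2; that leaves P.
The only consistent sequence is: P N N N N P P P N R.
Checking: rule 1 holds; rule 2 holds; rule 3 holds; rule 4 holds; rule 5 holds.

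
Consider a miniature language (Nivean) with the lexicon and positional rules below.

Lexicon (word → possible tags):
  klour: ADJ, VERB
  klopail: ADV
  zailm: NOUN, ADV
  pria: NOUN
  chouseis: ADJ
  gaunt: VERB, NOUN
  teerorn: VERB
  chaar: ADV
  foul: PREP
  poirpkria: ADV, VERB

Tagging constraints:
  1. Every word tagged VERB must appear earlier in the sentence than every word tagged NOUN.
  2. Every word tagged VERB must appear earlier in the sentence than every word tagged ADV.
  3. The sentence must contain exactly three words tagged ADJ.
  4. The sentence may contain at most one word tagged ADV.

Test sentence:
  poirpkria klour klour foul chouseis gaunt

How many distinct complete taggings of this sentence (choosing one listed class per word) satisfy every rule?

3

Candidates per position — 1:poirpkria {ADV,VERB}; 2:klour {ADJ,VERB}; 3:klour {ADJ,VERB}; 4:foul {PREP}; 5:chouseis {ADJ}; 6:gaunt {VERB,NOUN}.
There are 16 candidate sequences in total.
The sequences that satisfy every rule: ADV ADJ ADJ PREP ADJ NOUN; VERB ADJ ADJ PREP ADJ VERB; VERB ADJ ADJ PREP ADJ NOUN.
Count = 3.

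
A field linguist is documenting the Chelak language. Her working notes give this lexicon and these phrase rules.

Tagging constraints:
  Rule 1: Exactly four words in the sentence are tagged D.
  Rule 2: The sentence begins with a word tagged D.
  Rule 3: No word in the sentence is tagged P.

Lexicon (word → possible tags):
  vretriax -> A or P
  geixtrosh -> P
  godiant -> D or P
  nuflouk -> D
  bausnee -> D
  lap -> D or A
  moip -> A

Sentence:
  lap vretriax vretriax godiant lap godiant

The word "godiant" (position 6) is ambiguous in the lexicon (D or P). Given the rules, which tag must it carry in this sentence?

Candidates per position — 1:lap {D,A}; 2:vretriax {A,P}; 3:vretriax {A,P}; 4:godiant {D,P}; 5:lap {D,A}; 6:godiant {D,P}.
Position 1: A is ruled out by rule 1; that leaves D.
Position 2: P is ruled out by rule 3; that leaves A.
Position 3: P is ruled out by rule 3; that leaves A.
Position 4: P is ruled out by rule 1; that leaves D.
Position 5: A is ruled out by rule 1; that leaves D.
Position 6: P is ruled out by rule 1; that leaves D.
So the tagging must be: D A A D D D.
Verifying each rule — rule 1 ✓; rule 2 ✓; rule 3 ✓.

D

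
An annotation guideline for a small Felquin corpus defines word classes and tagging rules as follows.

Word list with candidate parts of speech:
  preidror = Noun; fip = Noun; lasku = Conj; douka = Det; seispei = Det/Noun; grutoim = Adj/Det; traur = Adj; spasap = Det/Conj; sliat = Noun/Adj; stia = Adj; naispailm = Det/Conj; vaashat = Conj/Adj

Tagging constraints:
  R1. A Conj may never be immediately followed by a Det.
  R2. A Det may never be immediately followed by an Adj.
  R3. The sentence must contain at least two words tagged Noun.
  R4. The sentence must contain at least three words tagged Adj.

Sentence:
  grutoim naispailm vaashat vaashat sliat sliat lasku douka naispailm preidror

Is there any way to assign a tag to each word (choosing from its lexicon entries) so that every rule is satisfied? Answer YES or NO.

Candidates per position — 1:grutoim {Adj,Det}; 2:naispailm {Det,Conj}; 3:vaashat {Conj,Adj}; 4:vaashat {Conj,Adj}; 5:sliat {Noun,Adj}; 6:sliat {Noun,Adj}; 7:lasku {Conj}; 8:douka {Det}; 9:naispailm {Det,Conj}; 10:preidror {Noun}.
Rule 1 cannot be satisfied by any choice of tags from the lexicon.
So there is no consistent tagging.

NO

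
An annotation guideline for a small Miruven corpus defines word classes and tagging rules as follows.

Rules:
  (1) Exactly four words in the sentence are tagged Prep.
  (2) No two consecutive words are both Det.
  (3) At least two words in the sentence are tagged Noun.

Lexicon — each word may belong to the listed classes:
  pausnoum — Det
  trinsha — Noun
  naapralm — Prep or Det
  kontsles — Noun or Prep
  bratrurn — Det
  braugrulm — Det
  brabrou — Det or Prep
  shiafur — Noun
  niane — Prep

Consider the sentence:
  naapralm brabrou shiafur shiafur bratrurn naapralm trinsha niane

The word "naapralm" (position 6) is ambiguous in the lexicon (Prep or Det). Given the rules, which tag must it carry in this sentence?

Prep

Candidates per position — 1:naapralm {Prep,Det}; 2:brabrou {Det,Prep}; 3:shiafur {Noun}; 4:shiafur {Noun}; 5:bratrurn {Det}; 6:naapralm {Prep,Det}; 7:trinsha {Noun}; 8:niane {Prep}.
Position 1: tagging it Det would leave rule 1 unsatisfiable, so it must be Prep.
Position 2: tagging it Det would leave rule 1 unsatisfiable, so it must be Prep.
Position 6: tagging it Det would leave rule 1 unsatisfiable, so it must be Prep.
The only consistent sequence is: Prep Prep Noun Noun Det Prep Noun Prep.
Check: rule 1 ok; rule 2 ok; rule 3 ok.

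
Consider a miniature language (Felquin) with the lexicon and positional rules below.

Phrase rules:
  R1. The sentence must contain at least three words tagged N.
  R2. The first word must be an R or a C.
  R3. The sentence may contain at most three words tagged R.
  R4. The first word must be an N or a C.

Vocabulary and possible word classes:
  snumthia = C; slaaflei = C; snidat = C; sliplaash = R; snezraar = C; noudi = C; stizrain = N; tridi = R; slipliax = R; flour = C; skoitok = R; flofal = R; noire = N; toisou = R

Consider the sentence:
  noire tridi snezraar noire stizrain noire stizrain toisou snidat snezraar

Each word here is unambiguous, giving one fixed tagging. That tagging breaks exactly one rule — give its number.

2

Fixed tagging: N R C N N N N R C C.
Checking each rule: R1 ✓, R2 ✗, R3 ✓, R4 ✓.
Only rule 2 fails.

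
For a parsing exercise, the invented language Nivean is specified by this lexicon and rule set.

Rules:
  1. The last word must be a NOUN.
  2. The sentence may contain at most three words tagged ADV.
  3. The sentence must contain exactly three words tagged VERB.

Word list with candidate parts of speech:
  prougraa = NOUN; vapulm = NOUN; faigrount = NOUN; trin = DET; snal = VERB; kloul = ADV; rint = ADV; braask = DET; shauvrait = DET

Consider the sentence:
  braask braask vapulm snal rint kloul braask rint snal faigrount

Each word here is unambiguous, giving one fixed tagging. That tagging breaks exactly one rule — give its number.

Fixed tagging: DET DET NOUN VERB ADV ADV DET ADV VERB NOUN.
Applying the rules: R1 pass, R2 pass, R3 fail.
Only rule 3 fails.

3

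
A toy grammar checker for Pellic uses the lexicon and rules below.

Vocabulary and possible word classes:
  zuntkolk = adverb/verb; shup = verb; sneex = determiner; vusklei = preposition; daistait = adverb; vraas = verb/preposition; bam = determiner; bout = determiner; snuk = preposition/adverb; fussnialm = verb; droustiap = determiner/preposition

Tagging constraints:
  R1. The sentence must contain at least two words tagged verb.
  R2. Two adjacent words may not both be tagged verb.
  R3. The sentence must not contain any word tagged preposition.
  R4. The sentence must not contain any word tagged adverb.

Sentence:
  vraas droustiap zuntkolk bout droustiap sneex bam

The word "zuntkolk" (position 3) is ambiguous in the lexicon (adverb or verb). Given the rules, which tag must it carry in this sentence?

Candidates per position — 1:vraas {verb,preposition}; 2:droustiap {determiner,preposition}; 3:zuntkolk {adverb,verb}; 4:bout {determiner}; 5:droustiap {determiner,preposition}; 6:sneex {determiner}; 7:bam {determiner}.
Position 1: tagging it preposition would leave rule 1 unsatisfiable, so it must be verb.
Position 2: tagging it preposition would leave rule 3 unsatisfiable, so it must be determiner.
Position 3: tagging it adverb would leave rule 1 unsatisfiable, so it must be verb.
Position 5: tagging it preposition would leave rule 3 unsatisfiable, so it must be determiner.
The unique satisfying tagging is: verb determiner verb determiner determiner determiner determiner.
Rule-by-rule: rule 1 ok; rule 2 ok; rule 3 ok; rule 4 ok.

verb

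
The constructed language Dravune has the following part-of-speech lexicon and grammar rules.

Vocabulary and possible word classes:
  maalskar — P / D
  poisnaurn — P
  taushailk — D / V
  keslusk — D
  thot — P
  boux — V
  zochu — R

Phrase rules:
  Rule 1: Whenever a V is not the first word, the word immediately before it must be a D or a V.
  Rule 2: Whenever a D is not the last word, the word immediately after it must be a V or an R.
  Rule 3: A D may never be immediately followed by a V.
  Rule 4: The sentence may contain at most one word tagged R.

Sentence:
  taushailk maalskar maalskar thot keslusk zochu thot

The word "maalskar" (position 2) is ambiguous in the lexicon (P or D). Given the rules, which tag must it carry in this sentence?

P

Candidates per position — 1:taushailk {D,V}; 2:maalskar {P,D}; 3:maalskar {P,D}; 4:thot {P}; 5:keslusk {D}; 6:zochu {R}; 7:thot {P}.
Position 1: D is ruled out by rule 2; that leaves V.
Position 2: D is ruled out by rule 2; that leaves P.
Position 3: D is ruled out by rule 2; that leaves P.
The unique satisfying tagging is: V P P P D R P.
Check: rule 1 ✓; rule 2 ✓; rule 3 ✓; rule 4 ✓.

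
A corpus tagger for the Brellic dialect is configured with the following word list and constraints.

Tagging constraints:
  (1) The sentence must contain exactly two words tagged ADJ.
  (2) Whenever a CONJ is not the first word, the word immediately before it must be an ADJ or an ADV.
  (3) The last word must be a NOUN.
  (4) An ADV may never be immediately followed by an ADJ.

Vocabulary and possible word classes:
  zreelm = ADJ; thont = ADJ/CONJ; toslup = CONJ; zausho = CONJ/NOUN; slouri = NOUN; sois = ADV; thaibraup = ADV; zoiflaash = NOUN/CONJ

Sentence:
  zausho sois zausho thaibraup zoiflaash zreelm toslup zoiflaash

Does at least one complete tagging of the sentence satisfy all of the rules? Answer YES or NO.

NO

Candidates per position — 1:zausho {CONJ,NOUN}; 2:sois {ADV}; 3:zausho {CONJ,NOUN}; 4:thaibraup {ADV}; 5:zoiflaash {NOUN,CONJ}; 6:zreelm {ADJ}; 7:toslup {CONJ}; 8:zoiflaash {NOUN,CONJ}.
Rule 1 cannot be satisfied by any choice of tags from the lexicon.
So there is no consistent tagging.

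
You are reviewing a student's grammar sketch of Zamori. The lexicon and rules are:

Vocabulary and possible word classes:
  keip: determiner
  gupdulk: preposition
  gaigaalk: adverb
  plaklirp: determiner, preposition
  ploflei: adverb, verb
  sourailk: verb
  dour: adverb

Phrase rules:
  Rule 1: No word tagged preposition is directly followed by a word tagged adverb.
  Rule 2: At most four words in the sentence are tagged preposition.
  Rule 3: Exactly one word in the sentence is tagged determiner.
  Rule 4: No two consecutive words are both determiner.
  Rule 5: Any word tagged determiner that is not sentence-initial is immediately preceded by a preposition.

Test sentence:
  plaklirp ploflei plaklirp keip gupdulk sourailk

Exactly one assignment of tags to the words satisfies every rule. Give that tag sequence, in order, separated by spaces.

preposition verb preposition determiner preposition verb

Candidates per position — 1:plaklirp {determiner,preposition}; 2:ploflei {adverb,verb}; 3:plaklirp {determiner,preposition}; 4:keip {determiner}; 5:gupdulk {preposition}; 6:sourailk {verb}.
If word 1 were determiner, no tagging could satisfy rule 3; so word 1 is preposition.
If word 2 were adverb, no tagging could satisfy rule 1; so word 2 is verb.
If word 3 were determiner, no tagging could satisfy rule 3; so word 3 is preposition.
That leaves exactly one tagging: preposition verb preposition determiner preposition verb.
Verifying each rule — rule 1 satisfied; rule 2 satisfied; rule 3 satisfied; rule 4 satisfied; rule 5 satisfied.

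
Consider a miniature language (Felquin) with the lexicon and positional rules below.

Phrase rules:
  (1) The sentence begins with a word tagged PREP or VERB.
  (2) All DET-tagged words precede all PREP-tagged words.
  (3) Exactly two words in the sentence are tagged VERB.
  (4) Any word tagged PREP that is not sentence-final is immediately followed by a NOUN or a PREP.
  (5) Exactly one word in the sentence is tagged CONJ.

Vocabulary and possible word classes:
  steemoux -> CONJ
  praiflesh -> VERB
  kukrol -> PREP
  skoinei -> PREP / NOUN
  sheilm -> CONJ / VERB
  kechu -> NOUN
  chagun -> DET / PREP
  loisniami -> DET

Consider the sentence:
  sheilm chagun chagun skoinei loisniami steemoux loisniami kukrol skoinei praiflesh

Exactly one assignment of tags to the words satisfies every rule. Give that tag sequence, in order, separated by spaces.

VERB DET DET NOUN DET CONJ DET PREP NOUN VERB

Candidates per position — 1:sheilm {CONJ,VERB}; 2:chagun {DET,PREP}; 3:chagun {DET,PREP}; 4:skoinei {PREP,NOUN}; 5:loisniami {DET}; 6:steemoux {CONJ}; 7:loisniami {DET}; 8:kukrol {PREP}; 9:skoinei {PREP,NOUN}; 10:praiflesh {VERB}.
Position 1: tagging it CONJ would leave rule 1 unsatisfiable, so it must be VERB.
Position 2: tagging it PREP would leave rule 2 unsatisfiable, so it must be DET.
Position 3: tagging it PREP would leave rule 2 unsatisfiable, so it must be DET.
Position 4: tagging it PREP would leave rule 2 unsatisfiable, so it must be NOUN.
Position 9: tagging it PREP would leave rule 4 unsatisfiable, so it must be NOUN.
That leaves exactly one tagging: VERB DET DET NOUN DET CONJ DET PREP NOUN VERB.
Verifying each rule — rule 1 ✓; rule 2 ✓; rule 3 ✓; rule 4 ✓; rule 5 ✓.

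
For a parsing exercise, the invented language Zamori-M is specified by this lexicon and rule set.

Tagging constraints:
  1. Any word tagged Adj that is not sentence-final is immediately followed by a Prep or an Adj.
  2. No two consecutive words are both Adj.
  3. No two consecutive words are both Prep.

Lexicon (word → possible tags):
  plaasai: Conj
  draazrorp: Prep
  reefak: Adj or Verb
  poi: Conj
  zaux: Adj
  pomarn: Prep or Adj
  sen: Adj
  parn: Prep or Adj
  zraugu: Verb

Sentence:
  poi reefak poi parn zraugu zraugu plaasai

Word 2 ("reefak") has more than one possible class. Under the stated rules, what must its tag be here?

Verb

Candidates per position — 1:poi {Conj}; 2:reefak {Adj,Verb}; 3:poi {Conj}; 4:parn {Prep,Adj}; 5:zraugu {Verb}; 6:zraugu {Verb}; 7:plaasai {Conj}.
Position 2: Adj is ruled out by rule 1; that leaves Verb.
Position 4: Adj is ruled out by rule 1; that leaves Prep.
So the tagging must be: Conj Verb Conj Prep Verb Verb Conj.
Checking: rule 1 holds; rule 2 holds; rule 3 holds.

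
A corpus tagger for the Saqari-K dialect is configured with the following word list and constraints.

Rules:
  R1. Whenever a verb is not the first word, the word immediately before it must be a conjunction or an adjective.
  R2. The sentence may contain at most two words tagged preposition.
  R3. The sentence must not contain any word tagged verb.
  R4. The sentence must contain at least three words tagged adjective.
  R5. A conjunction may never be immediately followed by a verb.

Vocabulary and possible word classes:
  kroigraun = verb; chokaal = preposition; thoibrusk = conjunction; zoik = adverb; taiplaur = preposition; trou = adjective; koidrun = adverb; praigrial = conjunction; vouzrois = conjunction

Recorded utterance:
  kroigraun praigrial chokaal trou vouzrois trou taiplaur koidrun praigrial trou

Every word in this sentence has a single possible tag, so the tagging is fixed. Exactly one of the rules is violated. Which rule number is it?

Fixed tagging: verb conjunction preposition adjective conjunction adjective preposition adverb conjunction adjective.
Rule check: R1 ok, R2 ok, R3 fails, R4 ok, R5 ok.
Only rule 3 fails.

3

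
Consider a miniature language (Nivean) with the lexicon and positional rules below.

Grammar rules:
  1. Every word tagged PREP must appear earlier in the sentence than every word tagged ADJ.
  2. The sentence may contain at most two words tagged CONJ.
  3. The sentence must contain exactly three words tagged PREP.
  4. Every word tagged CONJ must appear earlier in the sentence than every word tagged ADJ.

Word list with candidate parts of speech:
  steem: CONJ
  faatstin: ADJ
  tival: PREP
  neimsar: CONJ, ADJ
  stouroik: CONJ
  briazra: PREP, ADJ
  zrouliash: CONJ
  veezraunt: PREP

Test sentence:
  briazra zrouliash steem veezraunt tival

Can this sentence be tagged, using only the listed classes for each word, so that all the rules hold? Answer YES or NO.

YES

Candidates per position — 1:briazra {PREP,ADJ}; 2:zrouliash {CONJ}; 3:steem {CONJ}; 4:veezraunt {PREP}; 5:tival {PREP}.
One satisfying assignment: PREP CONJ CONJ PREP PREP.
Verifying each rule — rule 1 satisfied; rule 2 satisfied; rule 3 satisfied; rule 4 satisfied.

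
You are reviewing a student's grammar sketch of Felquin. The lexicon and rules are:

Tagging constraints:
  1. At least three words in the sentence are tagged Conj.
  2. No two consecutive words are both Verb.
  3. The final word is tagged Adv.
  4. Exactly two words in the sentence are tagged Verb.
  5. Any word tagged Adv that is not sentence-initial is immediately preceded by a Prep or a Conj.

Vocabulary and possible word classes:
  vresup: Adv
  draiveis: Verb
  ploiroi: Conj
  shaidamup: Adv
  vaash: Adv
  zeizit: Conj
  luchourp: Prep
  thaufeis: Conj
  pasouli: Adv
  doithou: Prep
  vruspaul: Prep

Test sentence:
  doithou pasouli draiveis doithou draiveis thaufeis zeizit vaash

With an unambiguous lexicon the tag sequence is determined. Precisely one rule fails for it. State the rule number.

1

Fixed tagging: Prep Adv Verb Prep Verb Conj Conj Adv.
Applying the rules: R1 violated, R2 holds, R3 holds, R4 holds, R5 holds.
Only rule 1 fails.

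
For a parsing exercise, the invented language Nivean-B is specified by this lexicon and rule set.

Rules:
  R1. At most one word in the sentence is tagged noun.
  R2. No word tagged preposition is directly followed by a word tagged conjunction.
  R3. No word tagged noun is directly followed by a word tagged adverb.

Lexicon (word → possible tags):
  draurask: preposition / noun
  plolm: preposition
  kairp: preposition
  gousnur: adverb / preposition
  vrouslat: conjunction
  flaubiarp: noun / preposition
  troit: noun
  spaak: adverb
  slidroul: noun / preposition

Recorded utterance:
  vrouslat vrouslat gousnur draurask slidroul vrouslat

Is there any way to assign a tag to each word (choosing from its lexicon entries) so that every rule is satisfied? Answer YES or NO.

Candidates per position — 1:vrouslat {conjunction}; 2:vrouslat {conjunction}; 3:gousnur {adverb,preposition}; 4:draurask {preposition,noun}; 5:slidroul {noun,preposition}; 6:vrouslat {conjunction}.
One satisfying assignment: conjunction conjunction adverb preposition noun conjunction.
Rule-by-rule: rule 1 satisfied; rule 2 satisfied; rule 3 satisfied.

YES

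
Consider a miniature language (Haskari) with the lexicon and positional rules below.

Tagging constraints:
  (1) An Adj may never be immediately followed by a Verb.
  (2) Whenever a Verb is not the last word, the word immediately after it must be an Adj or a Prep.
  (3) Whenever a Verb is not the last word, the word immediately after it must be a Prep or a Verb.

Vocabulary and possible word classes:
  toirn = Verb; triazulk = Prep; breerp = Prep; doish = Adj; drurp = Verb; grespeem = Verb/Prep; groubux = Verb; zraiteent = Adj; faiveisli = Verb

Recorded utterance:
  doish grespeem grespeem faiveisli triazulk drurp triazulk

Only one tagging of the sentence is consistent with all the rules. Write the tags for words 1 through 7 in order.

Adj Prep Prep Verb Prep Verb Prep

Candidates per position — 1:doish {Adj}; 2:grespeem {Verb,Prep}; 3:grespeem {Verb,Prep}; 4:faiveisli {Verb}; 5:triazulk {Prep}; 6:drurp {Verb}; 7:triazulk {Prep}.
If word 2 were Verb, no tagging could satisfy rule 1; so word 2 is Prep.
If word 3 were Verb, no tagging could satisfy rule 2; so word 3 is Prep.
That leaves exactly one tagging: Adj Prep Prep Verb Prep Verb Prep.
Check: rule 1 holds; rule 2 holds; rule 3 holds.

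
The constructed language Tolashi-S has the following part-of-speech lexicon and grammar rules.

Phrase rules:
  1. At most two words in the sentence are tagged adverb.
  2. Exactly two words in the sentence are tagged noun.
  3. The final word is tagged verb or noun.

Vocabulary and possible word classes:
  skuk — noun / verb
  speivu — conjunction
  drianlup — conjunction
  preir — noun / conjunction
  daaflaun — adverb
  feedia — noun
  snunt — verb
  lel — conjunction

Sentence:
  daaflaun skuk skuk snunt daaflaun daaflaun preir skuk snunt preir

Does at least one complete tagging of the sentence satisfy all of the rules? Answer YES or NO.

NO

Candidates per position — 1:daaflaun {adverb}; 2:skuk {noun,verb}; 3:skuk {noun,verb}; 4:snunt {verb}; 5:daaflaun {adverb}; 6:daaflaun {adverb}; 7:preir {noun,conjunction}; 8:skuk {noun,verb}; 9:snunt {verb}; 10:preir {noun,conjunction}.
Rule 1 cannot be satisfied by any choice of tags from the lexicon.
So there is no consistent tagging.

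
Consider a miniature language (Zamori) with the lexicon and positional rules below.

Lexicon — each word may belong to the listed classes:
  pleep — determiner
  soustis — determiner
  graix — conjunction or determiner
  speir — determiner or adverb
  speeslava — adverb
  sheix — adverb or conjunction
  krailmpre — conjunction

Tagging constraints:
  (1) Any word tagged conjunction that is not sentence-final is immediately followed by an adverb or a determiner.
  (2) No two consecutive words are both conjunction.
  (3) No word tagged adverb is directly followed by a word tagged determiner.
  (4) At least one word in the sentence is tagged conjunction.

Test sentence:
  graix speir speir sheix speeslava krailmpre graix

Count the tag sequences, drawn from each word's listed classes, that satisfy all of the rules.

12

Candidates per position — 1:graix {conjunction,determiner}; 2:speir {determiner,adverb}; 3:speir {determiner,adverb}; 4:sheix {adverb,conjunction}; 5:speeslava {adverb}; 6:krailmpre {conjunction}; 7:graix {conjunction,determiner}.
There are 32 candidate sequences in total.
Checking each against the rules leaves 12 sequences.
Count = 12.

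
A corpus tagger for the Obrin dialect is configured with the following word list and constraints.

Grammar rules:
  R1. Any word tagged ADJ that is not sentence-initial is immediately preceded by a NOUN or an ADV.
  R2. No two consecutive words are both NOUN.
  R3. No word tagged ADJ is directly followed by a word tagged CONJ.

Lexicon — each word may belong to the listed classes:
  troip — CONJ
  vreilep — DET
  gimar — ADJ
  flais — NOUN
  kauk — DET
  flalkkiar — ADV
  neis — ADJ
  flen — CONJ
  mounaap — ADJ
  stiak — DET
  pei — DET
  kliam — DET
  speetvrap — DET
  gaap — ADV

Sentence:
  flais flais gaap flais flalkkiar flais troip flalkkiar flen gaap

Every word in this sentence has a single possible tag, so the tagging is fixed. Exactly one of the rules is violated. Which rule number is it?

Fixed tagging: NOUN NOUN ADV NOUN ADV NOUN CONJ ADV CONJ ADV.
Checking each rule: R1 ok, R2 fails, R3 ok.
Only rule 2 fails.

2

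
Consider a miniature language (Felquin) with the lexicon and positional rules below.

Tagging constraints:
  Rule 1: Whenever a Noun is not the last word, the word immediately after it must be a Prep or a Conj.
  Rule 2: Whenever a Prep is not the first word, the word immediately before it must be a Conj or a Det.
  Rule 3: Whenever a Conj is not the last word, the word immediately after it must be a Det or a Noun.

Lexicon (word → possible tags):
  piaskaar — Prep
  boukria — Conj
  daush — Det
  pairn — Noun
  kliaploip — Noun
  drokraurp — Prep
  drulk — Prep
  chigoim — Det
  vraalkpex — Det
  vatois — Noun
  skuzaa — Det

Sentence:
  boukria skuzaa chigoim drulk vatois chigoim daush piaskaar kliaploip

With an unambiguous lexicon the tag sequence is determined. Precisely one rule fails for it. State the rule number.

1

Fixed tagging: Conj Det Det Prep Noun Det Det Prep Noun.
Checking each rule: R1 ✗, R2 ✓, R3 ✓.
Only rule 1 fails.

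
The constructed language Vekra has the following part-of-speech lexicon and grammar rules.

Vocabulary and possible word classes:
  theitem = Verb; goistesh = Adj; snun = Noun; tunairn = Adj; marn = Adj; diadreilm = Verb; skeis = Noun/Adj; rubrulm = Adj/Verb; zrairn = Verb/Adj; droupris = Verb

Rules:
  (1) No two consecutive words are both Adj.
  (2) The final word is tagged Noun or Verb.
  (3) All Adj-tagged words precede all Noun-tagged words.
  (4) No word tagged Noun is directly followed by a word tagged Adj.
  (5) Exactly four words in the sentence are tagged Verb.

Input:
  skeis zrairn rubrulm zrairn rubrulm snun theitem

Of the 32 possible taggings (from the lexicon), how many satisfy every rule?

3

Candidates per position — 1:skeis {Noun,Adj}; 2:zrairn {Verb,Adj}; 3:rubrulm {Adj,Verb}; 4:zrairn {Verb,Adj}; 5:rubrulm {Adj,Verb}; 6:snun {Noun}; 7:theitem {Verb}.
There are 32 candidate sequences in total.
The sequences that satisfy every rule: Adj Verb Adj Verb Verb Noun Verb; Adj Verb Verb Verb Adj Noun Verb; Adj Verb Verb Adj Verb Noun Verb.
Count = 3.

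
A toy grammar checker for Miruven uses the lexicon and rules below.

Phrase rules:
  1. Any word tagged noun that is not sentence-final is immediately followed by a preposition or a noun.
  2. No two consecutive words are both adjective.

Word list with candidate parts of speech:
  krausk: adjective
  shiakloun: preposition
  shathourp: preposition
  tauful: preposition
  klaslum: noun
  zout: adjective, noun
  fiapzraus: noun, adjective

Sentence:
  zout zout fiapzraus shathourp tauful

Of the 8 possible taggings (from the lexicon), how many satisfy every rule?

2

Candidates per position — 1:zout {adjective,noun}; 2:zout {adjective,noun}; 3:fiapzraus {noun,adjective}; 4:shathourp {preposition}; 5:tauful {preposition}.
There are 8 candidate sequences in total.
The sequences that satisfy every rule: adjective noun noun preposition preposition; noun noun noun preposition preposition.
Count = 2.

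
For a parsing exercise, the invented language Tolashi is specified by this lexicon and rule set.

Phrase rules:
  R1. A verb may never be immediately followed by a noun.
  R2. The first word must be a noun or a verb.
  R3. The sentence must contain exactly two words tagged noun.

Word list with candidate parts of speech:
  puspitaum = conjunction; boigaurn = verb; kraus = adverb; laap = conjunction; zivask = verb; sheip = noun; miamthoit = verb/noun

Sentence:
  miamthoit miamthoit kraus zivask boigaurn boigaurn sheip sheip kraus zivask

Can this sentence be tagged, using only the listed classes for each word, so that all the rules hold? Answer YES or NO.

NO

Candidates per position — 1:miamthoit {verb,noun}; 2:miamthoit {verb,noun}; 3:kraus {adverb}; 4:zivask {verb}; 5:boigaurn {verb}; 6:boigaurn {verb}; 7:sheip {noun}; 8:sheip {noun}; 9:kraus {adverb}; 10:zivask {verb}.
Rule 1 cannot be satisfied by any choice of tags from the lexicon.
So there is no consistent tagging.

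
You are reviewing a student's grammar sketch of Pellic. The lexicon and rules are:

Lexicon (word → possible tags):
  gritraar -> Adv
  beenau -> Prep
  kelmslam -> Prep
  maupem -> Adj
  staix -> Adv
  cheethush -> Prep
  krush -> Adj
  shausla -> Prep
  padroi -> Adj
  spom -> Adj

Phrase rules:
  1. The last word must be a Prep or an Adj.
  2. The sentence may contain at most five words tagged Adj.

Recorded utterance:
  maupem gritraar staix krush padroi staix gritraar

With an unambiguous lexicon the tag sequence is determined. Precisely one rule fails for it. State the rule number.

Fixed tagging: Adj Adv Adv Adj Adj Adv Adv.
Checking each rule: R1 ✗, R2 ✓.
Only rule 1 fails.

1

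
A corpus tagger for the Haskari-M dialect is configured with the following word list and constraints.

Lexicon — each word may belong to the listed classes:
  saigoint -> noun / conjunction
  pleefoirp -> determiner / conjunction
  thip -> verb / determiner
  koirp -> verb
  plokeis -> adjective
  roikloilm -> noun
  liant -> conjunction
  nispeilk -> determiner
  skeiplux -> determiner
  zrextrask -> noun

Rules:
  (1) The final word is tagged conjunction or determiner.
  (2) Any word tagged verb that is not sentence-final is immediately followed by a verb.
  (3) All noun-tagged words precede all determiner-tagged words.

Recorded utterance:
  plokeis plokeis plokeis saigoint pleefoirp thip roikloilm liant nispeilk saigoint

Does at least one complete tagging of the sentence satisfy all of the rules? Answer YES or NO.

Candidates per position — 1:plokeis {adjective}; 2:plokeis {adjective}; 3:plokeis {adjective}; 4:saigoint {noun,conjunction}; 5:pleefoirp {determiner,conjunction}; 6:thip {verb,determiner}; 7:roikloilm {noun}; 8:liant {conjunction}; 9:nispeilk {determiner}; 10:saigoint {noun,conjunction}.
Every candidate sequence violates at least one rule; no consistent tagging exists.

NO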